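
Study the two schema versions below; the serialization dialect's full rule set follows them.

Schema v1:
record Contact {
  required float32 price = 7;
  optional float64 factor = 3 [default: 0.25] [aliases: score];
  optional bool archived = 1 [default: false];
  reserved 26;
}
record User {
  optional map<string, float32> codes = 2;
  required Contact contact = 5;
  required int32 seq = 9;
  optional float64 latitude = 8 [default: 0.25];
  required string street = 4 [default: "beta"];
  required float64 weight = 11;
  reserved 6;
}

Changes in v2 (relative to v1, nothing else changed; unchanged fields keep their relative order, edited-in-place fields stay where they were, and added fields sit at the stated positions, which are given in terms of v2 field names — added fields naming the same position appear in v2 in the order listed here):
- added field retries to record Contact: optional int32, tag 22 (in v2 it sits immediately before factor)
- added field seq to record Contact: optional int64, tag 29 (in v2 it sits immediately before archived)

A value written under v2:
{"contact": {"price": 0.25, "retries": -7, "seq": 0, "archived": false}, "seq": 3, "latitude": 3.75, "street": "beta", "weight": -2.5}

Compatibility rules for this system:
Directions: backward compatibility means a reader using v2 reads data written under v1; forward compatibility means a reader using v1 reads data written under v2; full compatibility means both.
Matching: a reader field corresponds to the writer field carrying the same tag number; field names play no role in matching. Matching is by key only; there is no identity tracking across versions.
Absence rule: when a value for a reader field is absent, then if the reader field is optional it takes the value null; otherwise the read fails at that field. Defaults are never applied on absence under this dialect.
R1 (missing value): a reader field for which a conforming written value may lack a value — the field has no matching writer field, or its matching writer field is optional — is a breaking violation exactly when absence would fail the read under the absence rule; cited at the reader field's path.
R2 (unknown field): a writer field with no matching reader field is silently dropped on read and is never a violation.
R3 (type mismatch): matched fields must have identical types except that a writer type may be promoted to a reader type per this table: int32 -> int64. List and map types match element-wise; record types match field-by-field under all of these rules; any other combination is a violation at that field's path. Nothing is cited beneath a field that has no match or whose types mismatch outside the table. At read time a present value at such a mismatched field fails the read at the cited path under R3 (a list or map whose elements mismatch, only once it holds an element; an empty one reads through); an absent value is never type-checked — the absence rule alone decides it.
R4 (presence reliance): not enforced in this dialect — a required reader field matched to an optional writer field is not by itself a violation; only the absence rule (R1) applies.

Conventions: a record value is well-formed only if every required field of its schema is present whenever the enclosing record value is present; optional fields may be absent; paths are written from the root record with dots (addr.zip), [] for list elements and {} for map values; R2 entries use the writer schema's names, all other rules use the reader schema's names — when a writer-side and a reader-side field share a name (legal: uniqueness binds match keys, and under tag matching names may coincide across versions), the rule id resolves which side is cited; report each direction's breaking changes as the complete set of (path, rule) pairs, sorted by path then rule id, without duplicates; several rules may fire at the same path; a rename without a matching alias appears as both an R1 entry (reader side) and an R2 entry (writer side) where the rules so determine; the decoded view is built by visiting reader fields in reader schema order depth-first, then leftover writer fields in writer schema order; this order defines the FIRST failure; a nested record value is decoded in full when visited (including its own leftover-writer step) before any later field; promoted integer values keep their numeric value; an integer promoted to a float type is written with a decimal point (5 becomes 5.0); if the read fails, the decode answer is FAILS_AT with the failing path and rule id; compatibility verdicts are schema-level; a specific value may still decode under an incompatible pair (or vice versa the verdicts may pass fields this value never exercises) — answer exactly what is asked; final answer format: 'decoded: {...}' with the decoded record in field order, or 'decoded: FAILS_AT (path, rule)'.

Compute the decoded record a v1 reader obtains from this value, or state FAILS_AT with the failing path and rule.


decoded: {"codes": null, "contact": {"price": 0.25, "factor": null, "archived": false}, "seq": 3, "latitude": 3.75, "street": "beta", "weight": -2.5}

in User below, arrows point writer -> reader
migrating the User value to v1:
  codes := null (absent, optional -> null)
  contact.price := 0.25
  contact.factor := null (absent, optional -> null)
  contact.archived := false
  writer contact.retries: unknown -> dropped
  writer contact.seq: unknown -> dropped
  seq := 3
  latitude := 3.75
  street := "beta"
  weight := -2.5
  => decoded: {"codes": null, "contact": {"price": 0.25, "factor": null, "archived": false}, "seq": 3, "latitude": 3.75, "street": "beta", "weight": -2.5}
ruling out the remaining User differences:
  added field seq to record Contact: optional int64, tag 29 (in v2 it sits immediately before archived) -> no rule fires on it and the decoded User view is identical with or without it
  added field retries to record Contact: optional int32, tag 22 (in v2 it sits immediately before factor) -> no rule fires on it and the decoded User view is identical with or without it


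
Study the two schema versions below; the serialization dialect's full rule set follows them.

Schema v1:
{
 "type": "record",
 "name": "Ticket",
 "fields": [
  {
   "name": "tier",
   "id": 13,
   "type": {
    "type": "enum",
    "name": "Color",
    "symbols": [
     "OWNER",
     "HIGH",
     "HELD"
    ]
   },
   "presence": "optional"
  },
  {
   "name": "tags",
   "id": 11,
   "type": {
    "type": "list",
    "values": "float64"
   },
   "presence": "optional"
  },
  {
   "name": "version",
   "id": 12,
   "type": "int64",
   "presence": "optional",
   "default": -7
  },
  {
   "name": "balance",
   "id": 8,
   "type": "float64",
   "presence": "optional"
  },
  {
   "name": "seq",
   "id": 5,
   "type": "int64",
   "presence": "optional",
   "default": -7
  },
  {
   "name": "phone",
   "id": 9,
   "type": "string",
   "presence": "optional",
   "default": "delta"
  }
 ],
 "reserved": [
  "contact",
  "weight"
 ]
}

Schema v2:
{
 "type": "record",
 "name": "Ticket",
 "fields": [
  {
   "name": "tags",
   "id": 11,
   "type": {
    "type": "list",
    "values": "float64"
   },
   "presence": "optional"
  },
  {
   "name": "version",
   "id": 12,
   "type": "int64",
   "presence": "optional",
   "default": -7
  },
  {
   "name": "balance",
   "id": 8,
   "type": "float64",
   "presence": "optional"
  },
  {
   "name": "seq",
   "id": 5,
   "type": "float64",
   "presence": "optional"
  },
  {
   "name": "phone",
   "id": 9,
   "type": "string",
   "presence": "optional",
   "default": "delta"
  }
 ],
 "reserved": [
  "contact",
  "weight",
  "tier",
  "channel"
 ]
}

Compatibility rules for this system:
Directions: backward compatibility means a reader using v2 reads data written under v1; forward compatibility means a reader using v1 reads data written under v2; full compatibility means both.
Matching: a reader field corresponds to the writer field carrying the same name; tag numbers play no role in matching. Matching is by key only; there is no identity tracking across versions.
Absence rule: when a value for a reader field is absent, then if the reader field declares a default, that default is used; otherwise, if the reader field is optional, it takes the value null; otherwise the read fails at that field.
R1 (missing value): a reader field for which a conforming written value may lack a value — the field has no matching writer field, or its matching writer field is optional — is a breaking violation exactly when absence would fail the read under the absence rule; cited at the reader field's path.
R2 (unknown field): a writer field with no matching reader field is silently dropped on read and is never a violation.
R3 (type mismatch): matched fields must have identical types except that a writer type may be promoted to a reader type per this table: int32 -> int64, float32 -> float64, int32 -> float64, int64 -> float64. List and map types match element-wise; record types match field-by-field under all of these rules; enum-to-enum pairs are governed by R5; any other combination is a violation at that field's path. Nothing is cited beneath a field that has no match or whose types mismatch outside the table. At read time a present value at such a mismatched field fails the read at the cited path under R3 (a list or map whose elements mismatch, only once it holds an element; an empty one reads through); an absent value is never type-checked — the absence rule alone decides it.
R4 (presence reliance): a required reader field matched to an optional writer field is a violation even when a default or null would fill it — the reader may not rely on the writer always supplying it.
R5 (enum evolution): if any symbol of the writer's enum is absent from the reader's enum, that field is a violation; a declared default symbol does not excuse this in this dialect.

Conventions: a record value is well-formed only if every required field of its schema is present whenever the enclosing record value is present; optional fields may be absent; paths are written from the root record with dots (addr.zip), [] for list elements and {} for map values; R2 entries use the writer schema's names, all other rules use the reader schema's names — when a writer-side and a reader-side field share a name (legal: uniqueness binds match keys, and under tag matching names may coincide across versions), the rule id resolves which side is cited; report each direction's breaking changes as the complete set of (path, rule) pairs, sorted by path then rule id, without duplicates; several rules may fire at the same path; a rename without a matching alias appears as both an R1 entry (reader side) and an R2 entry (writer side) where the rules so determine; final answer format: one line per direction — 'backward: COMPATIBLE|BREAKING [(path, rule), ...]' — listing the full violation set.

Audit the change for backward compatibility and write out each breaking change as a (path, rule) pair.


each type pair in Ticket: writer, then reader
backward on Ticket — v2 reading data written by v1:
  tags: paired with writer tags (list<float64> -> list<float64>; writer optional)
  version: paired with writer version (int64 -> int64; writer optional)
  balance: paired with writer balance (float64 -> float64; writer optional)
  seq: paired with writer seq (int64 -> float64; writer optional)
  phone: paired with writer phone (string -> string; writer optional)
  writer tier: unknown to reader
  => no violations; backward on Ticket: COMPATIBLE
remaining Ticket differences; none change what is asked:
  removed field tier from record Ticket (its key "tier" joins the reserved list) -> triggers nothing under Ticket's printed rules — same verdict
  field seq in record Ticket: type int64 changed to float64 (its default is dropped) -> its effect on Ticket is confined to the forward direction, not asked

backward: COMPATIBLE []


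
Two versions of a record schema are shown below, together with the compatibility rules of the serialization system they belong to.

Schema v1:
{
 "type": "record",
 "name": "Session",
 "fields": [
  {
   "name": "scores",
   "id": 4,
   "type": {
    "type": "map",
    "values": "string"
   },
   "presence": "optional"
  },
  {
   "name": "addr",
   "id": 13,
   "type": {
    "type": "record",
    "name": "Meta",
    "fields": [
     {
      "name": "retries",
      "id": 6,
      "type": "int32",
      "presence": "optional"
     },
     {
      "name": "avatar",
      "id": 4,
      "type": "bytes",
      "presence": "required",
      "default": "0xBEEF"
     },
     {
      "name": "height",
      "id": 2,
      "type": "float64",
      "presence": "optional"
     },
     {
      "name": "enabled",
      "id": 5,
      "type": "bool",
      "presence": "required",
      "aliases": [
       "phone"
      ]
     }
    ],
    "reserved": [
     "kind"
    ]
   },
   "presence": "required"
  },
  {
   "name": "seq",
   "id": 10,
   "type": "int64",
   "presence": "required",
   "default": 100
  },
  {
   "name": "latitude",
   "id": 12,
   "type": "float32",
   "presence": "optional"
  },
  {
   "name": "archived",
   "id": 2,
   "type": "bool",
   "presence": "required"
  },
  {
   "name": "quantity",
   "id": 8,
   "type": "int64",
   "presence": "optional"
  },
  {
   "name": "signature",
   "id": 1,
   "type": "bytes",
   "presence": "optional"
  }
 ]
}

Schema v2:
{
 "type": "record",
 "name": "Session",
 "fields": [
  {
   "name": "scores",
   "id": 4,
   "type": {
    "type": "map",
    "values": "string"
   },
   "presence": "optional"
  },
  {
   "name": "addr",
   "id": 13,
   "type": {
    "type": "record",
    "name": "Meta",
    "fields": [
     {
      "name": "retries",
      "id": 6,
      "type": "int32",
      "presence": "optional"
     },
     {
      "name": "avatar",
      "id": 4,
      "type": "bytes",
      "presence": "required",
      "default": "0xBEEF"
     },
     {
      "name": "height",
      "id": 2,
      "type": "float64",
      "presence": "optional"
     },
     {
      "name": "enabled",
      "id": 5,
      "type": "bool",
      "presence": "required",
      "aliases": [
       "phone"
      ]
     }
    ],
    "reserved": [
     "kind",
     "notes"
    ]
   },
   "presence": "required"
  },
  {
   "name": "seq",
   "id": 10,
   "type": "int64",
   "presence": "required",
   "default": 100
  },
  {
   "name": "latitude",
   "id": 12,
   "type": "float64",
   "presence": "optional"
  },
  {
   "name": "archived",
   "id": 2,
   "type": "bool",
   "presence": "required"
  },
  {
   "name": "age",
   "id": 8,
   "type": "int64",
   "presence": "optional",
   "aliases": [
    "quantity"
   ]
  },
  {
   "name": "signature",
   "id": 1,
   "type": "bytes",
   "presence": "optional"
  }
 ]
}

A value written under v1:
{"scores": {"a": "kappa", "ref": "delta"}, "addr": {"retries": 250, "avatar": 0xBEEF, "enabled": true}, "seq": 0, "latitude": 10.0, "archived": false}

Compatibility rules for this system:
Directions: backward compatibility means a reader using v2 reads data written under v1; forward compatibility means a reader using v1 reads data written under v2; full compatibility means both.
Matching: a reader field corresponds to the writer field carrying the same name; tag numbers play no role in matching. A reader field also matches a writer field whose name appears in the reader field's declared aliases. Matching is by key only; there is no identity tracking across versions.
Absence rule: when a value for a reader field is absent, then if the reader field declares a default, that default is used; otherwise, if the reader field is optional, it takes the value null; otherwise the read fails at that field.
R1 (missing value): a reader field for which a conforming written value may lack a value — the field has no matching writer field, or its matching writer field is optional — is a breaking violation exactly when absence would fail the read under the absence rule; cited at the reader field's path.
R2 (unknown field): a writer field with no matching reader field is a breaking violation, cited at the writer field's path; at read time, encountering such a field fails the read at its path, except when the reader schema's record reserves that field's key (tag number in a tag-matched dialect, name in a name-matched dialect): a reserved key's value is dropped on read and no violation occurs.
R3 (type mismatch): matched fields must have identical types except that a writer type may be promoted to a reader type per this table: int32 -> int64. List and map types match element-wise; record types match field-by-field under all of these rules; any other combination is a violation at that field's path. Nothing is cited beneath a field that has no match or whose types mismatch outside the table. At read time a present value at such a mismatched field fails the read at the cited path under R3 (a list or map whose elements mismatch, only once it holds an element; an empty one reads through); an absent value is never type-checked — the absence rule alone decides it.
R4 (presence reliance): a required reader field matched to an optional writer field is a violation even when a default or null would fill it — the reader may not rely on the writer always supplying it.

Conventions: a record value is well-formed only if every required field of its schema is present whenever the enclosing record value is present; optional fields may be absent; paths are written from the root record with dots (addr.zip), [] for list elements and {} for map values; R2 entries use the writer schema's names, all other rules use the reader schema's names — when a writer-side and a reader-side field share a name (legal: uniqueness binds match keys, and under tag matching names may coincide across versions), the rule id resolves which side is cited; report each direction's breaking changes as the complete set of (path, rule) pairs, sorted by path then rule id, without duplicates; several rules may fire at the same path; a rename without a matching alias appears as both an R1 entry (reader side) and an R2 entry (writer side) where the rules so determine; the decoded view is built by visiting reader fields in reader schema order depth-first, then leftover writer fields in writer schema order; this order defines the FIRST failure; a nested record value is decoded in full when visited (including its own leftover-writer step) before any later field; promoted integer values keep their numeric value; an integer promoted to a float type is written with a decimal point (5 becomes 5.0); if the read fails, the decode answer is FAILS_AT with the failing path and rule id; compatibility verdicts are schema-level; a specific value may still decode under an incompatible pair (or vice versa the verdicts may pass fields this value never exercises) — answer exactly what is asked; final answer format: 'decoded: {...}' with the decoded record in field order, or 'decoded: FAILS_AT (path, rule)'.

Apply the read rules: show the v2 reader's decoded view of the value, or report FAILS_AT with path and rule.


decoded: FAILS_AT (latitude, R3)

the writer's type comes first in each Session pair
migrating the Session value to v2:
  scores := {"a": "kappa", "ref": "delta"}
  addr.retries := 250
  addr.avatar := 0xBEEF
  addr.height := null (missing; optional => null)
  addr.enabled := true
  seq := 0
  read fails at latitude under R3
  => FAILS_AT (latitude, R3)
the other Session changes do not affect what is asked:
  renamed field quantity to age in record Session (alias quantity declared on the renamed field) -> a verdict-level change on Session — the shown value reads the same


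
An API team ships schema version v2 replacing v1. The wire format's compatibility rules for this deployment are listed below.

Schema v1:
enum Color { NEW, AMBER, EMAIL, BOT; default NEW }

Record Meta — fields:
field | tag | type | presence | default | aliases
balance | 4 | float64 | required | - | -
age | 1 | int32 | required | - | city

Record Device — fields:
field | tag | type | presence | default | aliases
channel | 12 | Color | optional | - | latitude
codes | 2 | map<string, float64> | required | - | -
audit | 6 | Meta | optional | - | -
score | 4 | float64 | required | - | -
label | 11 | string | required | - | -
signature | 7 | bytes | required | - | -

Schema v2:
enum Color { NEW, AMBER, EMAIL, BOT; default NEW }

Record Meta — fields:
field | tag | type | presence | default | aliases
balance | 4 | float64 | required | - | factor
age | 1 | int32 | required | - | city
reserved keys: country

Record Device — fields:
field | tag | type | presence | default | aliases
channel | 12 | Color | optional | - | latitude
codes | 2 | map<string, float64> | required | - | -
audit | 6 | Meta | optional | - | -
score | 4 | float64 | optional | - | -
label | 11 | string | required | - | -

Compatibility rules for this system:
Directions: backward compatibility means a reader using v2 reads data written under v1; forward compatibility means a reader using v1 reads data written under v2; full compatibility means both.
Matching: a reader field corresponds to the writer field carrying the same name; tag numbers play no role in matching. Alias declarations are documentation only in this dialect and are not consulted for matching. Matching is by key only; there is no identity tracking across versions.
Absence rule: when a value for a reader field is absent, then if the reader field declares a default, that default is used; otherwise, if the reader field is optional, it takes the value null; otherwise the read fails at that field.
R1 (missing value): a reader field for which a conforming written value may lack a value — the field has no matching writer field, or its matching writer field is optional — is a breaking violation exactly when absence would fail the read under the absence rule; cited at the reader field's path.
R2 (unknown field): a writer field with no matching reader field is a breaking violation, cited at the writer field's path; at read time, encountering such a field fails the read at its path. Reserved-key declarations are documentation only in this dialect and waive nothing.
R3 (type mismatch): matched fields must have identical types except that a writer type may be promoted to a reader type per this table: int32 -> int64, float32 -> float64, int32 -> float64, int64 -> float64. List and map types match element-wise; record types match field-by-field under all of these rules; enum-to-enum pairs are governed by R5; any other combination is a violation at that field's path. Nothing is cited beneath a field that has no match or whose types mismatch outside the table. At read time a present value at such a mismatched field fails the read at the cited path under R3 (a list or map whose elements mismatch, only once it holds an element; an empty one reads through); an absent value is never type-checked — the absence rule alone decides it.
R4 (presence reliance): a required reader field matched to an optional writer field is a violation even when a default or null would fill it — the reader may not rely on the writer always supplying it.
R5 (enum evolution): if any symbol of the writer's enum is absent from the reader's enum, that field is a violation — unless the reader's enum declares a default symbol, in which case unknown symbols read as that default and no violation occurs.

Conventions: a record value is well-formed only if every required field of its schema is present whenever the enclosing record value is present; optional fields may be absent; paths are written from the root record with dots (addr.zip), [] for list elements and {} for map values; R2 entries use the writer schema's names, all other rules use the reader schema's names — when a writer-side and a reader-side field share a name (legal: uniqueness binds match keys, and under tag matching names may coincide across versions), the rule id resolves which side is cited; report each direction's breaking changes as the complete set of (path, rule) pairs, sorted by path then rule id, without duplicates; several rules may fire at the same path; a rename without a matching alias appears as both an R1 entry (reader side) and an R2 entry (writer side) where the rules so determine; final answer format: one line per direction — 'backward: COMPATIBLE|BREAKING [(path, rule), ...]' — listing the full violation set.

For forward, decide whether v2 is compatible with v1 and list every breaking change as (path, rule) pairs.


forward: BREAKING [(score, R1), (score, R4), (signature, R1)]

each type pair in Device: writer, then reader
forward analysis of Device with v1 as reader and v2 as writer:
  channel: Color -> Color, writer optional; from channel
  codes: map<string, float64> -> map<string, float64>, writer required; from codes
  audit: Meta -> Meta, writer optional; from audit
  score: float64 -> float64, writer optional; from score
  label: string -> string, writer required; from label
  no writer field matches reader signature
  audit.balance: float64 -> float64, writer required; from audit.balance
  audit.age: int32 -> int32, writer required; from audit.age
  R1 fires at score
  R4 fires at score
  R1 fires at signature
  => forward: BREAKING (3)


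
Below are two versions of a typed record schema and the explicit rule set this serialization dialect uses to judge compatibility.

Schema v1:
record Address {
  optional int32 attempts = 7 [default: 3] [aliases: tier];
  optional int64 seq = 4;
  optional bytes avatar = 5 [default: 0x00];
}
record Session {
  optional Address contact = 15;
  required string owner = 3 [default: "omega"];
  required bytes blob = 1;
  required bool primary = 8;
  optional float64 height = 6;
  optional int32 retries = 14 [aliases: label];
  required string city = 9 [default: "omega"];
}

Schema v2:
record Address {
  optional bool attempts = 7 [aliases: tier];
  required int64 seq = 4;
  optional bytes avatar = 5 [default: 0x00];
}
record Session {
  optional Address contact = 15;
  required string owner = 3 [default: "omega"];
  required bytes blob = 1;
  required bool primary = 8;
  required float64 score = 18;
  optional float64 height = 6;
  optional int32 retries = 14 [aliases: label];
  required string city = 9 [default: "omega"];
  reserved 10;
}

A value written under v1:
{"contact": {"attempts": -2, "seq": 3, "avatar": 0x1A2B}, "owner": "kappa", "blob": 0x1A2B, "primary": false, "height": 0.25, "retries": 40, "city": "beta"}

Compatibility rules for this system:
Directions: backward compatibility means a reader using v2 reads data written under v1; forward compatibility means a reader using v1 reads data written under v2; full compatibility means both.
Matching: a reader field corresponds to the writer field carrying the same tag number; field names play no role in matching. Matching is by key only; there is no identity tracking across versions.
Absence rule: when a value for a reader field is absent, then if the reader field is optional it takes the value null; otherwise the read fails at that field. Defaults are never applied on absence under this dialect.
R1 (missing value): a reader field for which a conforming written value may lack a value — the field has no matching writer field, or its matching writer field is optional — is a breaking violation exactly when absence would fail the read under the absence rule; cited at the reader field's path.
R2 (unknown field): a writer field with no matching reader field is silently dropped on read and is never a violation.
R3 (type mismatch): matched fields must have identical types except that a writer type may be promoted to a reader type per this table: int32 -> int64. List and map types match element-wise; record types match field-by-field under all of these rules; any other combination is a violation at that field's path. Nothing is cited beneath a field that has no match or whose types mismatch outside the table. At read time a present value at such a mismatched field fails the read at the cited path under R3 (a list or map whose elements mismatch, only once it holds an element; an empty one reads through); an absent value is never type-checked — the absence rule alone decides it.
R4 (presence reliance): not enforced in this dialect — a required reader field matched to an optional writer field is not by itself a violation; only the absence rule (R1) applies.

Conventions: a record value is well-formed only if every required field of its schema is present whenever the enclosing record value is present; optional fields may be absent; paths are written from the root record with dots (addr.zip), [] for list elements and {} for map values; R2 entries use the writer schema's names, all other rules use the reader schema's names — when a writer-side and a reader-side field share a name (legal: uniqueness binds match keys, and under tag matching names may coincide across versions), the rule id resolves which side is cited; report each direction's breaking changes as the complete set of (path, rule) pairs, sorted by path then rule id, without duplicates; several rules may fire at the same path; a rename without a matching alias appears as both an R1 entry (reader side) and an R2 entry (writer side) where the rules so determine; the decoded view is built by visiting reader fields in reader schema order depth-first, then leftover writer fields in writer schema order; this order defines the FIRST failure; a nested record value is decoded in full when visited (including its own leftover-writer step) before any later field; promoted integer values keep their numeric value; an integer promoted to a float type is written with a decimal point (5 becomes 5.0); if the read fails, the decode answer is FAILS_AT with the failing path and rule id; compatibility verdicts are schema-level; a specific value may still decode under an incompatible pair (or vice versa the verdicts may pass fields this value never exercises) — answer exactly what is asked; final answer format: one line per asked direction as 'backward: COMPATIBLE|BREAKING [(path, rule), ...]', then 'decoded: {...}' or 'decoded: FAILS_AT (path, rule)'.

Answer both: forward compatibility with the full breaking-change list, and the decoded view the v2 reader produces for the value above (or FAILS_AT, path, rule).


arrows below run writer -> reader for Session
forward on Session — v1 reading data written by v2:
  contact: paired with writer contact (Address -> Address; writer optional)
  owner: paired with writer owner (string -> string; writer required)
  blob: paired with writer blob (bytes -> bytes; writer required)
  primary: paired with writer primary (bool -> bool; writer required)
  height: paired with writer height (float64 -> float64; writer optional)
  retries: paired with writer retries (int32 -> int32; writer optional)
  city: paired with writer city (string -> string; writer required)
  score (writer side), unknown to reader
  contact.attempts: paired with writer contact.attempts (bool -> int32; writer optional)
  contact.seq: paired with writer contact.seq (int64 -> int64; writer required)
  contact.avatar: paired with writer contact.avatar (bytes -> bytes; writer optional)
  violation R3 at contact.attempts
  => 1 violation(s): forward is BREAKING for Session
migrating the Session value to v2:
  read fails at contact.attempts under R3
  => FAILS_AT (contact.attempts, R3)
remaining Session differences; none change what is asked:
  field seq in record Address: optional changed to required -> its effect on Session is confined to the backward direction, not asked
  added field score to record Session: required float64, tag 18 (in v2 it sits immediately before height) -> its effect on Session is confined to the backward direction, not asked

forward: BREAKING [(contact.attempts, R3)]; decoded: FAILS_AT (contact.attempts, R3)


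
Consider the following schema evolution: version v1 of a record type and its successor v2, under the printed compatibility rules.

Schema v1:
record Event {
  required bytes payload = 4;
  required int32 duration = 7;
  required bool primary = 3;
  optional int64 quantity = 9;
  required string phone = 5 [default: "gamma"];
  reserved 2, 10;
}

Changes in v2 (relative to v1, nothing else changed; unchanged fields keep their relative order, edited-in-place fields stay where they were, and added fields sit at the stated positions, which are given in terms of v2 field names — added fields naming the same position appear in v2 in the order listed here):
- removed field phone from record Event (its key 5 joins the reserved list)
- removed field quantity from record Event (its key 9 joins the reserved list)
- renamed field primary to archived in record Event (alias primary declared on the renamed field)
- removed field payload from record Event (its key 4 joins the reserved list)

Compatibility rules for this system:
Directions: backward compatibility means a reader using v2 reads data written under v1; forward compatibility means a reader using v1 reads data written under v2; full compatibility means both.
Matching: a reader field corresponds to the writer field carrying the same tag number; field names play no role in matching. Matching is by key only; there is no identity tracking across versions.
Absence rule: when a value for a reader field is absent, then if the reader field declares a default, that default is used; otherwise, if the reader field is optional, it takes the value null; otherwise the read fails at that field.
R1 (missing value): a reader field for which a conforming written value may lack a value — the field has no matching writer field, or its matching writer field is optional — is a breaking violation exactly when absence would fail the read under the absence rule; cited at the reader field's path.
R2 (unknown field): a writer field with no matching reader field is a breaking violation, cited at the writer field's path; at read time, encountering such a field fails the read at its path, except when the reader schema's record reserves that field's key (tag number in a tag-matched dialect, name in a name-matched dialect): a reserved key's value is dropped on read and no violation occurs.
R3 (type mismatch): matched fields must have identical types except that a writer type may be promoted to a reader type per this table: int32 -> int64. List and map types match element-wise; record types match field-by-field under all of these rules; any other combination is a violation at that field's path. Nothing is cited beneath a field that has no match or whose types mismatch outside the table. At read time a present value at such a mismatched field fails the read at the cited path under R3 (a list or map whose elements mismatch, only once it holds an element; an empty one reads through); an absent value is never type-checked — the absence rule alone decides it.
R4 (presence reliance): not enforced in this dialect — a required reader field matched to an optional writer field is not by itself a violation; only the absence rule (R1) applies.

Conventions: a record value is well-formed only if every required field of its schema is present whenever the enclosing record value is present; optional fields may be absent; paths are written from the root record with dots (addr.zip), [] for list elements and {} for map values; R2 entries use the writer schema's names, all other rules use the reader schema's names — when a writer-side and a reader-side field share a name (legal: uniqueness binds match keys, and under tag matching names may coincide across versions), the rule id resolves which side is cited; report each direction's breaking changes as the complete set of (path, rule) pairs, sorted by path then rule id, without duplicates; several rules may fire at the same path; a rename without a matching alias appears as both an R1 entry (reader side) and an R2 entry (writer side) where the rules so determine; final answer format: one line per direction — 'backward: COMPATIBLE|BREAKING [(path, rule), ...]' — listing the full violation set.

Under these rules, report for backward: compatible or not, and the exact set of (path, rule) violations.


arrows below run writer -> reader for Event
checking backward for Event: reader v2 against writer v1:
  duration: int32 -> int32, writer required; from duration
  archived: bool -> bool, writer required; from primary
  writer field payload has no reader counterpart
  writer field quantity has no reader counterpart
  writer field phone has no reader counterpart
  => no violations; backward on Event: COMPATIBLE
diffs on Event not affecting the asked answer:
  removed field phone from record Event (its key 5 joins the reserved list) -> inert for the asked Event verdict: nothing fires
  removed field quantity from record Event (its key 9 joins the reserved list) -> inert for the asked Event verdict: nothing fires
  renamed field primary to archived in record Event (alias primary declared on the renamed field) -> inert for the asked Event verdict: nothing fires
  removed field payload from record Event (its key 4 joins the reserved list) -> its effect on Event is confined to the forward direction, not asked

backward: COMPATIBLE []


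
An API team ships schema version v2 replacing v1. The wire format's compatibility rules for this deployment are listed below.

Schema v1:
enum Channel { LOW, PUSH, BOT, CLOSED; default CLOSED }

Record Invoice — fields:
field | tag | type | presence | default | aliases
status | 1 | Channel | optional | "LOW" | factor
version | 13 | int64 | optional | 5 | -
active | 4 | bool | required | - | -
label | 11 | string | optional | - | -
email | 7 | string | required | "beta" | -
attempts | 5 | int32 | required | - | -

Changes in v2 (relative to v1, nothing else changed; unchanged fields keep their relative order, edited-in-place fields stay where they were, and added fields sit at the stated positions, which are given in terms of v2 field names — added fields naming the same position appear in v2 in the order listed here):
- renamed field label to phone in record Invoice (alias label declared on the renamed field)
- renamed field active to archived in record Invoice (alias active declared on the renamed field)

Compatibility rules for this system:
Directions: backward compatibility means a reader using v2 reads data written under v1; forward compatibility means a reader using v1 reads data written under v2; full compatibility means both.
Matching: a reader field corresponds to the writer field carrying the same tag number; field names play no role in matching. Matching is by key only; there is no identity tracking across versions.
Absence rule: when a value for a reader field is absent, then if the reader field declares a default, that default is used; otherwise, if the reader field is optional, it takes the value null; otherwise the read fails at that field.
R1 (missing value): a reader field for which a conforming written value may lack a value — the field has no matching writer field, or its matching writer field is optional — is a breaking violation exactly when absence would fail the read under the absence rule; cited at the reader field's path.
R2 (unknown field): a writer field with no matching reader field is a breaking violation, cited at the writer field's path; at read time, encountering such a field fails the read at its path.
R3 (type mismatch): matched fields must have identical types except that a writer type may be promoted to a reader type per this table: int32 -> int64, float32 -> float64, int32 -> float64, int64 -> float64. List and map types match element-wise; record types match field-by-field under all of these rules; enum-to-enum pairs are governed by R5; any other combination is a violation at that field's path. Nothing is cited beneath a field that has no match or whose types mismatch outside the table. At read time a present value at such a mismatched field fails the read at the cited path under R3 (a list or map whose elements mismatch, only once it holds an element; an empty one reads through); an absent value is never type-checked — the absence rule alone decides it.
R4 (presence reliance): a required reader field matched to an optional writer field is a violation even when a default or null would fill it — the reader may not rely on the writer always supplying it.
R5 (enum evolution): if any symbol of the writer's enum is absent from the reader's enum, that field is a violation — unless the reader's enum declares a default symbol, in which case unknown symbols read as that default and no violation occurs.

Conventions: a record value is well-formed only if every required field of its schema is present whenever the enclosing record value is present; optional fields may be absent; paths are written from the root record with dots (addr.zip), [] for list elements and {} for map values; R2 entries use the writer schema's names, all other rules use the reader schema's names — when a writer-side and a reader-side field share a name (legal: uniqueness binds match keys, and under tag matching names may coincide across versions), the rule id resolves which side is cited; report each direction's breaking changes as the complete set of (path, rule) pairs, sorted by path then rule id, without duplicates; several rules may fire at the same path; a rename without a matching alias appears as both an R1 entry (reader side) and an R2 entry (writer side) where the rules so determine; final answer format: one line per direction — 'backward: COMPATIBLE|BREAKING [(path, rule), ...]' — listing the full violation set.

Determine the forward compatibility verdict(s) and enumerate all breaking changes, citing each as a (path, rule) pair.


the writer's type comes first in each Invoice pair
forward on Invoice — v1 reading data written by v2:
  writer optional, Channel -> Channel: reader status maps from writer status
  writer optional, int64 -> int64: reader version maps from writer version
  writer required, bool -> bool: reader active maps from writer archived
  writer optional, string -> string: reader label maps from writer phone
  writer required, string -> string: reader email maps from writer email
  writer required, int32 -> int32: reader attempts maps from writer attempts
  nothing fires on Invoice: forward is COMPATIBLE
checking off the Invoice differences that do not matter here:
  renamed field label to phone in record Invoice (alias label declared on the renamed field) -> fires no rule on Invoice, leaving the asked answer as it is
  renamed field active to archived in record Invoice (alias active declared on the renamed field) -> fires no rule on Invoice, leaving the asked answer as it is

forward: COMPATIBLE []
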